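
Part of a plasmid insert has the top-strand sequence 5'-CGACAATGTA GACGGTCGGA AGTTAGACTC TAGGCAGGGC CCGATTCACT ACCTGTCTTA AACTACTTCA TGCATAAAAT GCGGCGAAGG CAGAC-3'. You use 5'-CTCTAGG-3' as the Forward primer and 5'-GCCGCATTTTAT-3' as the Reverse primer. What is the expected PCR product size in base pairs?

58 bp

Scanning the template, CTCTAGG occurs at positions 28–34; this primer anneals to the bottom strand there with its 3' end pointing downstream.
Taking the reverse complement of GCCGCATTTTAT gives ATAAAATGCGGC, found at positions 74–85 on the template; the primer anneals here to the top strand with its 3' end pointing upstream.
Product length = (reverse-primer end) − (forward-primer start) + 1 = 85 − 28 + 1 = 58 bp.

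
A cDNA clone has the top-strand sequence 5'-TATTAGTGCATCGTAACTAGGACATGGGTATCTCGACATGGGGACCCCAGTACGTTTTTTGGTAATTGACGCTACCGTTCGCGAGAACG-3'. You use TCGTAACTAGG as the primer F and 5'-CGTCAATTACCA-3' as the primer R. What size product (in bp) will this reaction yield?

61 bp

Scanning the template, TCGTAACTAGG occurs at positions 11–21; this primer anneals to the bottom strand there with its 3' end pointing downstream.
The reverse primer's reverse complement is TGGTAATTGACG, which matches the template at positions 60–71.
Amplicon spans positions 11–71: 61 bp.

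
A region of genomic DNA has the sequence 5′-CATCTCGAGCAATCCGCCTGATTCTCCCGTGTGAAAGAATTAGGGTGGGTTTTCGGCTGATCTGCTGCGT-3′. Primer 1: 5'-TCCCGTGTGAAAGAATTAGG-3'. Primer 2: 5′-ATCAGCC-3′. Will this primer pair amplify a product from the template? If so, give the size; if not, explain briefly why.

Primer 1 (TCCCGTGTGAAAGAATTAGG) matches the top strand at positions 25–44; it acts as a forward primer.
Primer 2's reverse complement is GGCTGAT, matching the top strand at positions 55–61; it acts as a reverse primer.
The 3' ends face each other across positions 25–61, giving a 37 bp product.

Yes — a 37 bp product.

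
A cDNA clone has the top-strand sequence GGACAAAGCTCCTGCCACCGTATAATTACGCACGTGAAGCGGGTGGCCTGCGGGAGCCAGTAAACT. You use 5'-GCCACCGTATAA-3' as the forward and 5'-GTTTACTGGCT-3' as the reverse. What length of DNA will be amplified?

The forward primer matches the template at positions 14–25.
Taking the reverse complement of GTTTACTGGCT gives AGCCAGTAAAC, found at positions 55–65 on the template; the primer anneals here to the top strand with its 3' end pointing upstream.
Product length = (reverse-primer end) − (forward-primer start) + 1 = 65 − 14 + 1 = 52 bp.

52 bp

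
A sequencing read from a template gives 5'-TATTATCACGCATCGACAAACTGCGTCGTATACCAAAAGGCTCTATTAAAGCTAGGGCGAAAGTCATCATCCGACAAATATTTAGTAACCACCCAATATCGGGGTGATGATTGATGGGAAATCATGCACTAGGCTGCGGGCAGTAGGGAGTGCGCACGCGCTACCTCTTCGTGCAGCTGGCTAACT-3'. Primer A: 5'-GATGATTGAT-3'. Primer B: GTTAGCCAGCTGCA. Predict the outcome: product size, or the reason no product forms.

Yes — an 80 bp product.

Primer A (GATGATTGAT) matches the top strand at positions 106–115; it acts as a forward primer.
Primer B's reverse complement is TGCAGCTGGCTAAC, matching the top strand at positions 172–185; it acts as a reverse primer.
The 3' ends face each other across positions 106–185, giving an 80 bp product.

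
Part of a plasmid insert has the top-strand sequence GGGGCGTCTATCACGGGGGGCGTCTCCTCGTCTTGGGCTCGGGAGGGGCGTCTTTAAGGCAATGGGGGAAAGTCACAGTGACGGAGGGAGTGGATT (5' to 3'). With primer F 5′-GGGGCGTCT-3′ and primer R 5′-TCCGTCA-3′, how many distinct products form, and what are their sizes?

Three products: 85 bp, 69 bp, 41 bp

The forward primer GGGGCGTCT matches the top strand at positions 1–9, 17–25, 45–53.
The reverse primer's reverse complement is TGACGGA, matching at positions 79–85.
Each forward site pairs with the reverse site to give a product ending at position 85: sizes 85, 69, 41 bp.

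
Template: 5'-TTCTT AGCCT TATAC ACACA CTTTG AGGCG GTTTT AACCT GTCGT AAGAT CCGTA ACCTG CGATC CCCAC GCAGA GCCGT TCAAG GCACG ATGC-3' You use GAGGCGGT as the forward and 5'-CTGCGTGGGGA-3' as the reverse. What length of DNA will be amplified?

Forward primer GAGGCGGT is found on the top strand at positions 25–32.
The reverse primer's reverse complement is TCCCCACGCAG, which matches the template at positions 64–74.
Product length = (reverse-primer end) − (forward-primer start) + 1 = 74 − 25 + 1 = 50 bp.

50 bp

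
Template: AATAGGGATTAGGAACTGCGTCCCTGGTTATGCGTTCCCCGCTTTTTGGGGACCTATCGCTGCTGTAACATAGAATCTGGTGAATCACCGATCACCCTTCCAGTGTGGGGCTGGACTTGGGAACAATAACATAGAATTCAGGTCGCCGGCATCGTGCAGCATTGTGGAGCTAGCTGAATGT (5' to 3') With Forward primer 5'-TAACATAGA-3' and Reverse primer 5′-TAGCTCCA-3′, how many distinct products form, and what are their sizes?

Two products: 107 bp, 46 bp

The forward primer TAACATAGA matches the top strand at positions 66–74, 127–135.
The reverse primer's reverse complement is TGGAGCTA, matching at positions 165–172.
Each forward site pairs with the reverse site to give a product ending at position 172: sizes 107, 46 bp.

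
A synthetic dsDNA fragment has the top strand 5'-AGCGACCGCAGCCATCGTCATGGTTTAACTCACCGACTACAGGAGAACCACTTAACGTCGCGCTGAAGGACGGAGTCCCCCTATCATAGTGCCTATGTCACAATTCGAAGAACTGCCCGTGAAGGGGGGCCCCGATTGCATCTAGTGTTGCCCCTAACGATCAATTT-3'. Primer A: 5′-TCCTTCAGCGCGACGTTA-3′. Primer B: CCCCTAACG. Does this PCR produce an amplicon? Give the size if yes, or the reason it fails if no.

No product — the primers' 3' ends point away from each other.

Primer A (TCCTTCAGCGCGACGTTA) has reverse complement TAACGTCGCGCTGAAGGA, which matches the top strand at positions 53–70; primer A anneals to the top strand there with its 3' end pointing upstream toward position 53.
Primer B (CCCCTAACG) matches the top strand directly at positions 151–159; it anneals to the bottom strand with its 3' end pointing downstream toward position 159.
The 3' ends diverge (primer A extends toward position 1, primer B toward position 167), so the primers never converge on a shared product.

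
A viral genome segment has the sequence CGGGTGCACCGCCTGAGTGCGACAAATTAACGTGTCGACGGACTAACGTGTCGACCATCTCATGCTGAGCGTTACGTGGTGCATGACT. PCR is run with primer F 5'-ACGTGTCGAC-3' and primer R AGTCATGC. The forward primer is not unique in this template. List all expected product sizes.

59 bp, 43 bp

The forward primer ACGTGTCGAC matches the top strand at positions 30–39, 46–55.
The reverse primer's reverse complement is GCATGACT, matching at positions 81–88.
Each forward site pairs with the reverse site to give a product ending at position 88: sizes 59, 43 bp.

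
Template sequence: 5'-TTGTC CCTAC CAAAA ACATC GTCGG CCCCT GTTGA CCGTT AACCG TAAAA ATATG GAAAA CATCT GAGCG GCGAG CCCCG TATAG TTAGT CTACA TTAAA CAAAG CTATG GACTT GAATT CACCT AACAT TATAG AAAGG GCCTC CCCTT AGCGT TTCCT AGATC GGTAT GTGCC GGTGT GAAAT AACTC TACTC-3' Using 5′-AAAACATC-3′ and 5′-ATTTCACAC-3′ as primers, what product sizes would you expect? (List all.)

173 bp, 129 bp

The forward primer AAAACATC matches the top strand at positions 13–20, 57–64.
The reverse primer's reverse complement is GTGTGAAAT, matching at positions 177–185.
Each forward site pairs with the reverse site to give a product ending at position 185: sizes 173, 129 bp.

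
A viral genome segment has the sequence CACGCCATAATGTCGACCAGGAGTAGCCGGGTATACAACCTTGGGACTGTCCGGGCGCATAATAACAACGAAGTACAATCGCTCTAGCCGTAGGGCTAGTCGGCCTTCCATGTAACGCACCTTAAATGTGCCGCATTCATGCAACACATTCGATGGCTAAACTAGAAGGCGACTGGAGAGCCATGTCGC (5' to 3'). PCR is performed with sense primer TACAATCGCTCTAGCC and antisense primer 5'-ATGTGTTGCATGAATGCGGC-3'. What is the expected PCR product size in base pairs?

76 bp

Forward primer TACAATCGCTCTAGCC is found on the top strand at positions 74–89.
Taking the reverse complement of ATGTGTTGCATGAATGCGGC gives GCCGCATTCATGCAACACAT, found at positions 130–149 on the template; the primer anneals here to the top strand with its 3' end pointing upstream.
Product length = (reverse-primer end) − (forward-primer start) + 1 = 149 − 74 + 1 = 76 bp.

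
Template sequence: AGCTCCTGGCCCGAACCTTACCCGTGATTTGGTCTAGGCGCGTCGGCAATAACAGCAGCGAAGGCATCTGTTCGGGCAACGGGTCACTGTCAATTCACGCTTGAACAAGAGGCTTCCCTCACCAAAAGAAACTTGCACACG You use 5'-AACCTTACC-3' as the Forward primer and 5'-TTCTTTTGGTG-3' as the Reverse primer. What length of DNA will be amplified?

Scanning the template, AACCTTACC occurs at positions 14–22; this primer anneals to the bottom strand there with its 3' end pointing downstream.
The reverse primer's reverse complement is CACCAAAAGAA, which matches the template at positions 120–130.
The product runs from position 14 to position 130, so its length is 130 − 14 + 1 = 117 bp.

117 bp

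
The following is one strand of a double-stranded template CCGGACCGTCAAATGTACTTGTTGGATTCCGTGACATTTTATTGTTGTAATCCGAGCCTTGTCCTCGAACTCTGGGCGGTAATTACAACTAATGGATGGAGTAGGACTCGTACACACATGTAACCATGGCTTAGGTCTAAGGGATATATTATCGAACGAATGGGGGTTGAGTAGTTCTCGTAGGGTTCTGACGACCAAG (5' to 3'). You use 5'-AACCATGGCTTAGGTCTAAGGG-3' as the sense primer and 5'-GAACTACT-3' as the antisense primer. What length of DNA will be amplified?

Scanning the template, AACCATGGCTTAGGTCTAAGGG occurs at positions 122–143; this primer anneals to the bottom strand there with its 3' end pointing downstream.
Taking the reverse complement of GAACTACT gives AGTAGTTC, found at positions 170–177 on the template; the primer anneals here to the top strand with its 3' end pointing upstream.
The product runs from position 122 to position 177, so its length is 177 − 122 + 1 = 56 bp.

56 bp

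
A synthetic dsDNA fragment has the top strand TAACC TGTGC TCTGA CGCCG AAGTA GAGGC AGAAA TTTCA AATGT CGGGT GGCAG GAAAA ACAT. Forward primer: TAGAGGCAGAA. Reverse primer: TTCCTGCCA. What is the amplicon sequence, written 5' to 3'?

5'-TAGAGGCAGAAATTTCAAATGTCGGGTGGCAGGAA-3'

The forward primer matches the template at positions 24–34.
Reverse complement of the reverse primer: TGGCAGGAA. This occurs on the top strand at positions 50–58.
The product is the template from position 24 through 58 (35 bp).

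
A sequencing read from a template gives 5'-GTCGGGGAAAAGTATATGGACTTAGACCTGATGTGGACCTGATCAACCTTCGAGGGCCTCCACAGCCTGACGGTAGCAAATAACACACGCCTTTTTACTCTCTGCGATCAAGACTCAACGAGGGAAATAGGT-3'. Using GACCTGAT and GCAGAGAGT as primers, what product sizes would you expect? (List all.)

81 bp, 70 bp

The forward primer GACCTGAT matches the top strand at positions 25–32, 36–43.
The reverse primer's reverse complement is ACTCTCTGC, matching at positions 97–105.
Each forward site pairs with the reverse site to give a product ending at position 105: sizes 81, 70 bp.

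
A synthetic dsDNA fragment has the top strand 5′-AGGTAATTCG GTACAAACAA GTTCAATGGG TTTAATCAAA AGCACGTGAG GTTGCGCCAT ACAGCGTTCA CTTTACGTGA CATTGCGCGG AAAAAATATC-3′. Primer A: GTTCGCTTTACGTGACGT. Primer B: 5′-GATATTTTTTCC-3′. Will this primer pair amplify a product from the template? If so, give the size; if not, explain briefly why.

Primer A (GTTCGCTTTACGTGACGT) does not match the top strand, and its reverse complement ACGTCACGTAAAGCGAAC does not match either.
With no annealing site for primer A, no amplification occurs.

No product — primer A has no binding site in the template.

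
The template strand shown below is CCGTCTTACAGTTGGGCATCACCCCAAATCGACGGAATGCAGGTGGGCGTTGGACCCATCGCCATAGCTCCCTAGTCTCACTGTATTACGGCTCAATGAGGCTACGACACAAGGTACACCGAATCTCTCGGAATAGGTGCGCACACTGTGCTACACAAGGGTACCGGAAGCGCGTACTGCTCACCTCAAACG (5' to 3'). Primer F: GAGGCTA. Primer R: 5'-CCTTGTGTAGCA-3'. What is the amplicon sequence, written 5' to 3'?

Scanning the template, GAGGCTA occurs at positions 98–104; this primer anneals to the bottom strand there with its 3' end pointing downstream.
Reverse complement of the reverse primer: TGCTACACAAGG. This occurs on the top strand at positions 149–160.
The product is the template from position 98 through 160 (63 bp).

5'-GAGGCTACGACACAAGGTACACCGAATCTCTCGGAATAGGTGCGCACACTGTGCTACACAAGG-3'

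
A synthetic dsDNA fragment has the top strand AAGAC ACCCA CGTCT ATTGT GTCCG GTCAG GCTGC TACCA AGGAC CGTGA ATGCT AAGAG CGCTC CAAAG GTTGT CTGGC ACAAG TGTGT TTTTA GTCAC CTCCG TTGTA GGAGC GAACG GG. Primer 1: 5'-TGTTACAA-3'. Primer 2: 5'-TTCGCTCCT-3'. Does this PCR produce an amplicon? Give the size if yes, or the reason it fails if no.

No product — primer 1 has no binding site in the template.

Primer 1 (TGTTACAA) does not match the top strand, and its reverse complement TTGTAACA does not match either.
With no annealing site for primer 1, no amplification occurs.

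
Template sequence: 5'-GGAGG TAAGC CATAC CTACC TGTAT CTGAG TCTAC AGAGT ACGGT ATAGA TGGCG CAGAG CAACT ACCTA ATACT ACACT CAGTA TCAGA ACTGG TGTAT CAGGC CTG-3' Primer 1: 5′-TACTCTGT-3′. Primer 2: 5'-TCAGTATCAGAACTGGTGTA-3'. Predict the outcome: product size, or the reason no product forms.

Primer 1 (TACTCTGT) has reverse complement ACAGAGTA, which matches the top strand at positions 34–41; primer 1 anneals to the top strand there with its 3' end pointing upstream toward position 34.
Primer 2 (TCAGTATCAGAACTGGTGTA) matches the top strand directly at positions 80–99; it anneals to the bottom strand with its 3' end pointing downstream toward position 99.
The 3' ends diverge (primer 1 extends toward position 1, primer 2 toward position 108), so the primers never converge on a shared product.

No product — the primers' 3' ends point away from each other.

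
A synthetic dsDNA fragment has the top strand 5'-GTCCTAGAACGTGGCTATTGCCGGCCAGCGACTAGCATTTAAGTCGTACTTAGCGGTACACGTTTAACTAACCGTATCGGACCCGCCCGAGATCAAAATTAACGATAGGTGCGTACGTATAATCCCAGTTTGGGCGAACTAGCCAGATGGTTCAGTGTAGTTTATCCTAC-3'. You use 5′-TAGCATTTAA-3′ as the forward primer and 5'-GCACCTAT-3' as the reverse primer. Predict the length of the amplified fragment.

The forward primer matches the template at positions 33–42.
The reverse primer's reverse complement is ATAGGTGC, which matches the template at positions 105–112.
Amplicon spans positions 33–112: 80 bp.

80 bp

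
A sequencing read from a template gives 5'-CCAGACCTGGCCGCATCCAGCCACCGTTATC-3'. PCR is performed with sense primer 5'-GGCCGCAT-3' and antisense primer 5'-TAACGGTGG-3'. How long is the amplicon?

Scanning the template, GGCCGCAT occurs at positions 9–16; this primer anneals to the bottom strand there with its 3' end pointing downstream.
Taking the reverse complement of TAACGGTGG gives CCACCGTTA, found at positions 21–29 on the template; the primer anneals here to the top strand with its 3' end pointing upstream.
Product length = (reverse-primer end) − (forward-primer start) + 1 = 29 − 9 + 1 = 21 bp.

21 bp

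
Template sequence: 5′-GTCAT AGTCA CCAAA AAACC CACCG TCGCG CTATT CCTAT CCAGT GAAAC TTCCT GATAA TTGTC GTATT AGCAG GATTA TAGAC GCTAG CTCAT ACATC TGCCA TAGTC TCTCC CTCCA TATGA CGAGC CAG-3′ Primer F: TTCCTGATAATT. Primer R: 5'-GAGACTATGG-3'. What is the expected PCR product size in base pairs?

62 bp

The forward primer matches the template at positions 51–62.
Reverse complement of the reverse primer: CCATAGTCTC. This occurs on the top strand at positions 103–112.
Amplicon spans positions 51–112: 62 bp.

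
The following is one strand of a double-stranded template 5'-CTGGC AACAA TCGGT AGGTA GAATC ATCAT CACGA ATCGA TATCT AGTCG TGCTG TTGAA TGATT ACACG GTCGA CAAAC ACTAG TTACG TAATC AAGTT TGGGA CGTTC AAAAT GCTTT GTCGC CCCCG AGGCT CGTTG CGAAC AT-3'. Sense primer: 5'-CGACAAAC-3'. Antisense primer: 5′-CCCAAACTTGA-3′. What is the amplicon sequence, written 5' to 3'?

5'-CGACAAACACTAGTTACGTAATCAAGTTTGGG-3'

The forward primer matches the template at positions 73–80.
Taking the reverse complement of CCCAAACTTGA gives TCAAGTTTGGG, found at positions 94–104 on the template; the primer anneals here to the top strand with its 3' end pointing upstream.
The product is the template from position 73 through 104 (32 bp).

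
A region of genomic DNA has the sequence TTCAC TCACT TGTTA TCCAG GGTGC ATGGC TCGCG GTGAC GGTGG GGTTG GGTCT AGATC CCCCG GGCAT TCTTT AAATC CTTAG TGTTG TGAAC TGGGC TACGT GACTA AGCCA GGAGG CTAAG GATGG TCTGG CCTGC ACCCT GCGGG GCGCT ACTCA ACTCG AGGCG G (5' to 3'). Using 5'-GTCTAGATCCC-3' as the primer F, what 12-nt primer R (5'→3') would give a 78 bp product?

5'-CATCCTTAGCCT-3'

The forward primer binds at positions 52–62, so a 78 bp product ends at position 52 + 78 − 1 = 129.
The reverse primer anneals to the top strand over positions 118–129, i.e. to AGGCTAAGGATG.
Its sequence written 5'→3' is the reverse complement: CATCCTTAGCCT.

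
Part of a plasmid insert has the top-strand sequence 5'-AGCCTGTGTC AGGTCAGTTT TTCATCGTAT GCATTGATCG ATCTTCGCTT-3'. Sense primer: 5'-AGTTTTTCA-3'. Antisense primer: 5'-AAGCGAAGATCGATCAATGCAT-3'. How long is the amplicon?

Forward primer AGTTTTTCA is found on the top strand at positions 16–24.
The reverse primer's reverse complement is ATGCATTGATCGATCTTCGCTT, which matches the template at positions 29–50.
The product runs from position 16 to position 50, so its length is 50 − 16 + 1 = 35 bp.

35 bp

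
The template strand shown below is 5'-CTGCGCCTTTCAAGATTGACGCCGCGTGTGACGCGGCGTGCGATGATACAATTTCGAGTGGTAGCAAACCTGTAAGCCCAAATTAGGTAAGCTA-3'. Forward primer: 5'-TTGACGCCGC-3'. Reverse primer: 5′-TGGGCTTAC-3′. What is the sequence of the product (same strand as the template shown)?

Forward primer TTGACGCCGC is found on the top strand at positions 16–25.
Reverse complement of the reverse primer: GTAAGCCCA. This occurs on the top strand at positions 72–80.
The product is the template from position 16 through 80 (65 bp).

5'-TTGACGCCGCGTGTGACGCGGCGTGCGATGATACAATTTCGAGTGGTAGCAAACCTGTAAGCCCA-3'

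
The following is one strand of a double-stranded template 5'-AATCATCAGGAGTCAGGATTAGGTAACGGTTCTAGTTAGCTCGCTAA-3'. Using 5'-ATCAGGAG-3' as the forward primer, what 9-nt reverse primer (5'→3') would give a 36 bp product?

5'-GCTAACTAG-3'

The forward primer binds at positions 5–12, so a 36 bp product ends at position 5 + 36 − 1 = 40.
The reverse primer anneals to the top strand over positions 32–40, i.e. to CTAGTTAGC.
Its sequence written 5'→3' is the reverse complement: GCTAACTAG.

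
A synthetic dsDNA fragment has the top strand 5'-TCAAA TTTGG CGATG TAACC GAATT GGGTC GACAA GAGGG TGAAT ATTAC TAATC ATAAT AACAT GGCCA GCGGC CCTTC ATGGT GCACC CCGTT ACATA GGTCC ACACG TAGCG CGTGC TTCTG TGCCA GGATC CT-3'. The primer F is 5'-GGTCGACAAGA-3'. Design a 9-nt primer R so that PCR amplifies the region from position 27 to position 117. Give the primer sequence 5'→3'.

The product's 3' end on the top strand is position 117.
The reverse primer anneals to the top strand over positions 109–117, i.e. to CGTAGCGCG.
Its sequence written 5'→3' is the reverse complement: CGCGCTACG.

5'-CGCGCTACG-3'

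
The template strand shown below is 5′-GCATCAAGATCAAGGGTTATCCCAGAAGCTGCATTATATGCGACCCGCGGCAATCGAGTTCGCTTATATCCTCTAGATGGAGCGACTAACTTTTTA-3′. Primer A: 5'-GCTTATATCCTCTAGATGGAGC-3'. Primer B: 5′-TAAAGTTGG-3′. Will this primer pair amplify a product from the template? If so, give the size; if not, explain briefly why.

Primer B (TAAAGTTGG) does not match the top strand, and its reverse complement CCAACTTTA does not match either.
With no annealing site for primer B, no amplification occurs.

No product — primer B has no binding site in the template.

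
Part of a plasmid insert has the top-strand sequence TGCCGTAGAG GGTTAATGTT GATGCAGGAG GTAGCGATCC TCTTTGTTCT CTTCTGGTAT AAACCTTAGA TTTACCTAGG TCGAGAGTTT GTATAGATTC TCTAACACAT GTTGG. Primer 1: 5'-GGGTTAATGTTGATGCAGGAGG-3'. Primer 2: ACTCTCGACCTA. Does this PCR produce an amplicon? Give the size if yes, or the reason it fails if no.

Primer 1 (GGGTTAATGTTGATGCAGGAGG) matches the top strand at positions 10–31; it acts as a forward primer.
Primer 2's reverse complement is TAGGTCGAGAGT, matching the top strand at positions 77–88; it acts as a reverse primer.
The 3' ends face each other across positions 10–88, giving a 79 bp product.

Yes — a 79 bp product.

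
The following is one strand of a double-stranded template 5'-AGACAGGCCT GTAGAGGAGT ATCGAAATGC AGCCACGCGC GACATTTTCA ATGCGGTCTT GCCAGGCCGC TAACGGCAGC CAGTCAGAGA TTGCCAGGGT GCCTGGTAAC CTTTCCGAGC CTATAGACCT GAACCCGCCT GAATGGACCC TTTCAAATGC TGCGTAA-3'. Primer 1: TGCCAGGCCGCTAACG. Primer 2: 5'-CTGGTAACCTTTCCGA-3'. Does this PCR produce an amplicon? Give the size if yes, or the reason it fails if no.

No product — both primers anneal to the same strand and extend in the same direction.

Primer 1 (TGCCAGGCCGCTAACG) matches the top strand at positions 60–75 (3' end points downstream).
Primer 2 (CTGGTAACCTTTCCGA) also matches the top strand directly, at positions 103–118 — its reverse complement TCGGAAAGGTTACCAG is not present.
Both primers anneal to the bottom strand with 3' ends pointing the same way, so neither can prime synthesis back toward the other.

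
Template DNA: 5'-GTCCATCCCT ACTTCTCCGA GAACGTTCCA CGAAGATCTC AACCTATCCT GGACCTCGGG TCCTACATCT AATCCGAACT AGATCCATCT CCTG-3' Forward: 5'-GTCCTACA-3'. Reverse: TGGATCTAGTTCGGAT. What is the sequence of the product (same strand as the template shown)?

Scanning the template, GTCCTACA occurs at positions 60–67; this primer anneals to the bottom strand there with its 3' end pointing downstream.
Reverse complement of the reverse primer: ATCCGAACTAGATCCA. This occurs on the top strand at positions 72–87.
The product is the template from position 60 through 87 (28 bp).

5'-GTCCTACATCTAATCCGAACTAGATCCA-3'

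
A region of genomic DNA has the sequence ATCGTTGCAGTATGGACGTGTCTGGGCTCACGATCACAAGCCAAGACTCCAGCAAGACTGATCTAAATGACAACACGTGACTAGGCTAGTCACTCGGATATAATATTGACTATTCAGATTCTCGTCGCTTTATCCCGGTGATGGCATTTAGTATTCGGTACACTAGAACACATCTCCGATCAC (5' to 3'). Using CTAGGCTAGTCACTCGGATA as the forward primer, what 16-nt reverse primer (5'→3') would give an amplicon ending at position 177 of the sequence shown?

The forward primer binds at positions 81–100; the product's 3' end on the top strand is position 177.
The reverse primer anneals to the top strand over positions 162–177, i.e. to ACTAGAACACATCTCC.
Its sequence written 5'→3' is the reverse complement: GGAGATGTGTTCTAGT.

5'-GGAGATGTGTTCTAGT-3'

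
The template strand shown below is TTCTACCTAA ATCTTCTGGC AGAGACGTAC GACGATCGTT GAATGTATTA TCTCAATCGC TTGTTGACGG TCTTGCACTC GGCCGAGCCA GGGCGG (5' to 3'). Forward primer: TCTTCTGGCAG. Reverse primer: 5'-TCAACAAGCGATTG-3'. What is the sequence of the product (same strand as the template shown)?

5'-TCTTCTGGCAGAGACGTACGACGATCGTTGAATGTATTATCTCAATCGCTTGTTGA-3'

Scanning the template, TCTTCTGGCAG occurs at positions 12–22; this primer anneals to the bottom strand there with its 3' end pointing downstream.
Reverse complement of the reverse primer: CAATCGCTTGTTGA. This occurs on the top strand at positions 54–67.
The product is the template from position 12 through 67 (56 bp).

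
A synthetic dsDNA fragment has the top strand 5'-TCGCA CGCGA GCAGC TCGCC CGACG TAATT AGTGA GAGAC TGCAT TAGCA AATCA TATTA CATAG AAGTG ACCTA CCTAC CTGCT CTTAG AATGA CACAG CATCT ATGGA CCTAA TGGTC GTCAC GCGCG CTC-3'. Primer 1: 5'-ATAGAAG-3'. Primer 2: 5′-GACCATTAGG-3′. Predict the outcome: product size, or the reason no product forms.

Yes — a 59 bp product.

Primer 1 (ATAGAAG) matches the top strand at positions 62–68; it acts as a forward primer.
Primer 2's reverse complement is CCTAATGGTC, matching the top strand at positions 111–120; it acts as a reverse primer.
The 3' ends face each other across positions 62–120, giving a 59 bp product.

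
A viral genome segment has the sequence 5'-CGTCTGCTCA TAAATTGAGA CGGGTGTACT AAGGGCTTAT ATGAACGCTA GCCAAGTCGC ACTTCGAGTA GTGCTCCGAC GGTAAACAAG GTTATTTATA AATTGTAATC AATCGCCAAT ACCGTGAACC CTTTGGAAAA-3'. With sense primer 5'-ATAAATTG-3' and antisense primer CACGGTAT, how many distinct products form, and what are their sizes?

Two products: 117 bp, 29 bp

The forward primer ATAAATTG matches the top strand at positions 10–17, 98–105.
The reverse primer's reverse complement is ATACCGTG, matching at positions 119–126.
Each forward site pairs with the reverse site to give a product ending at position 126: sizes 117, 29 bp.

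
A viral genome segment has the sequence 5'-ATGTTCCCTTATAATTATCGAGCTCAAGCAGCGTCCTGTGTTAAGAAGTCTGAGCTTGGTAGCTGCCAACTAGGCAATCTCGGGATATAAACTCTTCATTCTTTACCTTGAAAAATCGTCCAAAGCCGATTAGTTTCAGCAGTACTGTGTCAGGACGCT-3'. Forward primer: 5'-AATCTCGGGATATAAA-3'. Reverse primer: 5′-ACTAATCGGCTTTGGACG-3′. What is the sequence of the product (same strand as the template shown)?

5'-AATCTCGGGATATAAACTCTTCATTCTTTACCTTGAAAAATCGTCCAAAGCCGATTAGT-3'

The forward primer matches the template at positions 76–91.
Reverse complement of the reverse primer: CGTCCAAAGCCGATTAGT. This occurs on the top strand at positions 117–134.
The product is the template from position 76 through 134 (59 bp).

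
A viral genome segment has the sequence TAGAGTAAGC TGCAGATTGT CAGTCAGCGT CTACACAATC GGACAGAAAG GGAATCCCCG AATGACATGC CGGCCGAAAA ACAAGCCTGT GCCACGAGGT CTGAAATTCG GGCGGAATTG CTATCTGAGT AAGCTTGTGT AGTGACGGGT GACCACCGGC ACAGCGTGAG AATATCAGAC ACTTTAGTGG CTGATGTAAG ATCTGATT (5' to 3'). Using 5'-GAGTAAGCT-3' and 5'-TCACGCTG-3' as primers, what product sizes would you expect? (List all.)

167 bp, 43 bp

The forward primer GAGTAAGCT matches the top strand at positions 3–11, 127–135.
The reverse primer's reverse complement is CAGCGTGA, matching at positions 162–169.
Each forward site pairs with the reverse site to give a product ending at position 169: sizes 167, 43 bp.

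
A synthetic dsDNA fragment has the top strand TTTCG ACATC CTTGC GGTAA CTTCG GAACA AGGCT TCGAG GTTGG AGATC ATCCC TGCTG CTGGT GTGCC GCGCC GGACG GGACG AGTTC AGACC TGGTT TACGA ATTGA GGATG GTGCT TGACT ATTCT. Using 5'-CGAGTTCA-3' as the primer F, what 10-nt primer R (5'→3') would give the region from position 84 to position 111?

The product's 3' end on the top strand is position 111.
The reverse primer anneals to the top strand over positions 102–111, i.e. to ACGAATTGAG.
Its sequence written 5'→3' is the reverse complement: CTCAATTCGT.

5'-CTCAATTCGT-3'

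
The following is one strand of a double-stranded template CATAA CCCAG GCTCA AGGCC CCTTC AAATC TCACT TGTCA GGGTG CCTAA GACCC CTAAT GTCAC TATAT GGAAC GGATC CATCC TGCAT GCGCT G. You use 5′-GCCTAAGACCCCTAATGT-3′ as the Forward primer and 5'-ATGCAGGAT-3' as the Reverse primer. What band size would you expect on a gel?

The forward primer matches the template at positions 45–62.
The reverse primer's reverse complement is ATCCTGCAT, which matches the template at positions 82–90.
The product runs from position 45 to position 90, so its length is 90 − 45 + 1 = 46 bp.

46 bp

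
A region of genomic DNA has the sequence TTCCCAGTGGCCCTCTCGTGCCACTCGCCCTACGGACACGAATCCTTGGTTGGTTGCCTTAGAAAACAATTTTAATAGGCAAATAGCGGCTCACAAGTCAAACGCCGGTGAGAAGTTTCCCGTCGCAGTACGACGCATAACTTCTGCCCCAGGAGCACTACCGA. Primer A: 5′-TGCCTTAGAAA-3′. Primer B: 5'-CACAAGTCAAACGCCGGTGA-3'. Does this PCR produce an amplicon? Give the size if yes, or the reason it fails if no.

No product — both primers anneal to the same strand and extend in the same direction.

Primer A (TGCCTTAGAAA) matches the top strand at positions 55–65 (3' end points downstream).
Primer B (CACAAGTCAAACGCCGGTGA) also matches the top strand directly, at positions 92–111 — its reverse complement TCACCGGCGTTTGACTTGTG is not present.
Both primers anneal to the bottom strand with 3' ends pointing the same way, so neither can prime synthesis back toward the other.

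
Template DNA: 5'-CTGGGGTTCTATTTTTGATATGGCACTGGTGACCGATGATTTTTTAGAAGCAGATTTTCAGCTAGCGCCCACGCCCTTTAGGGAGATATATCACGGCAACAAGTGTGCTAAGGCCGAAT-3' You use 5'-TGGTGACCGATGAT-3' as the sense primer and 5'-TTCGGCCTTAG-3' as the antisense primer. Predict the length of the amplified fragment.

Forward primer TGGTGACCGATGAT is found on the top strand at positions 27–40.
Reverse complement of the reverse primer: CTAAGGCCGAA. This occurs on the top strand at positions 108–118.
The product runs from position 27 to position 118, so its length is 118 − 27 + 1 = 92 bp.

92 bp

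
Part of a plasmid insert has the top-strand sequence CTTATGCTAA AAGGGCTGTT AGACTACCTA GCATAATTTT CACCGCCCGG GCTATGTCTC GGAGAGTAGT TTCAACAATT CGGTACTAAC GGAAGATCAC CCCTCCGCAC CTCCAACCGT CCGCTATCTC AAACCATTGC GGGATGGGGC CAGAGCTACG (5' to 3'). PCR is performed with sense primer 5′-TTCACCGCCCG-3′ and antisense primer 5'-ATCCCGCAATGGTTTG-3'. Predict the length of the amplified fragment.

Scanning the template, TTCACCGCCCG occurs at positions 39–49; this primer anneals to the bottom strand there with its 3' end pointing downstream.
Taking the reverse complement of ATCCCGCAATGGTTTG gives CAAACCATTGCGGGAT, found at positions 130–145 on the template; the primer anneals here to the top strand with its 3' end pointing upstream.
Product length = (reverse-primer end) − (forward-primer start) + 1 = 145 − 39 + 1 = 107 bp.

107 bp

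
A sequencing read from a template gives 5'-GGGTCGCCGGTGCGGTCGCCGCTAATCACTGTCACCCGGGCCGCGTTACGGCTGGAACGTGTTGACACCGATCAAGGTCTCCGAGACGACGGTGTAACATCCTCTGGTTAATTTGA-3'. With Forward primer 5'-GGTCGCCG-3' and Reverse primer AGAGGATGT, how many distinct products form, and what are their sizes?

The forward primer GGTCGCCG matches the top strand at positions 2–9, 14–21.
The reverse primer's reverse complement is ACATCCTCT, matching at positions 97–105.
Each forward site pairs with the reverse site to give a product ending at position 105: sizes 104, 92 bp.

Two products: 104 bp, 92 bp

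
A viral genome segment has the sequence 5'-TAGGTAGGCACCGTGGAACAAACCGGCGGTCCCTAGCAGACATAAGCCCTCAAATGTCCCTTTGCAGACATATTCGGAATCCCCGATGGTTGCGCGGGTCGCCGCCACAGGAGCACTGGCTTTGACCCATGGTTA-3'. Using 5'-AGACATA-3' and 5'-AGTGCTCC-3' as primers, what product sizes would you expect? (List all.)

The forward primer AGACATA matches the top strand at positions 38–44, 66–72.
The reverse primer's reverse complement is GGAGCACT, matching at positions 110–117.
Each forward site pairs with the reverse site to give a product ending at position 117: sizes 80, 52 bp.

80 bp, 52 bp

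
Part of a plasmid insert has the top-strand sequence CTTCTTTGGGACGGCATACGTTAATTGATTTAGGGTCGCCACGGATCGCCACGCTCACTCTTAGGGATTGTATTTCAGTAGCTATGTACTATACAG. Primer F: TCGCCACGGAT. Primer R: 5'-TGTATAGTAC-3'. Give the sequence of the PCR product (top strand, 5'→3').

Scanning the template, TCGCCACGGAT occurs at positions 36–46; this primer anneals to the bottom strand there with its 3' end pointing downstream.
Reverse complement of the reverse primer: GTACTATACA. This occurs on the top strand at positions 86–95.
The product is the template from position 36 through 95 (60 bp).

5'-TCGCCACGGATCGCCACGCTCACTCTTAGGGATTGTATTTCAGTAGCTATGTACTATACA-3'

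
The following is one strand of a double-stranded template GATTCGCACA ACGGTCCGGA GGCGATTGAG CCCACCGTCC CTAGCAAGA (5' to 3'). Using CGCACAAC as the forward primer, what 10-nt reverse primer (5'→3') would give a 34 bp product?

5'-ACGGTGGGCT-3'

The forward primer binds at positions 5–12, so a 34 bp product ends at position 5 + 34 − 1 = 38.
The reverse primer anneals to the top strand over positions 29–38, i.e. to AGCCCACCGT.
Its sequence written 5'→3' is the reverse complement: ACGGTGGGCT.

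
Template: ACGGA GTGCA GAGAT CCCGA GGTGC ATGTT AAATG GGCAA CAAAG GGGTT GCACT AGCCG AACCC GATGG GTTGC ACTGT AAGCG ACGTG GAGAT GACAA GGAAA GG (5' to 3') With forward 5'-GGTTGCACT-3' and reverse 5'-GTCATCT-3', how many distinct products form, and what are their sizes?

The forward primer GGTTGCACT matches the top strand at positions 47–55, 70–78.
The reverse primer's reverse complement is AGATGAC, matching at positions 92–98.
Each forward site pairs with the reverse site to give a product ending at position 98: sizes 52, 29 bp.

Two products: 52 bp, 29 bp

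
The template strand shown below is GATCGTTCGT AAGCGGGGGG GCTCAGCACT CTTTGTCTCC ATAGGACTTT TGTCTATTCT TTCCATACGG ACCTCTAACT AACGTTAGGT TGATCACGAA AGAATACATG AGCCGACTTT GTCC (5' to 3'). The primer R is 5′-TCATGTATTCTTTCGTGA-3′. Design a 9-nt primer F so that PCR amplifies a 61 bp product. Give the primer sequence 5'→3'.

5'-TGTCTATTC-3'

The reverse primer's reverse complement TCACGAAAGAATACATGA matches the template at positions 94–111, so the product ends at position 111.
A 61 bp product then starts at position 111 − 61 + 1 = 51.
The forward primer is identical to the top strand there: TGTCTATTC.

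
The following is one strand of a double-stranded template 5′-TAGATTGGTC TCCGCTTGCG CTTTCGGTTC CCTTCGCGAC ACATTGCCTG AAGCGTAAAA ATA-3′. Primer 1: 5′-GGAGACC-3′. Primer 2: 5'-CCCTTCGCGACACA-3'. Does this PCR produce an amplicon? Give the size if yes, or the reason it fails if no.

No product — the primers' 3' ends point away from each other.

Primer 1 (GGAGACC) has reverse complement GGTCTCC, which matches the top strand at positions 7–13; primer 1 anneals to the top strand there with its 3' end pointing upstream toward position 7.
Primer 2 (CCCTTCGCGACACA) matches the top strand directly at positions 30–43; it anneals to the bottom strand with its 3' end pointing downstream toward position 43.
The 3' ends diverge (primer 1 extends toward position 1, primer 2 toward position 63), so the primers never converge on a shared product.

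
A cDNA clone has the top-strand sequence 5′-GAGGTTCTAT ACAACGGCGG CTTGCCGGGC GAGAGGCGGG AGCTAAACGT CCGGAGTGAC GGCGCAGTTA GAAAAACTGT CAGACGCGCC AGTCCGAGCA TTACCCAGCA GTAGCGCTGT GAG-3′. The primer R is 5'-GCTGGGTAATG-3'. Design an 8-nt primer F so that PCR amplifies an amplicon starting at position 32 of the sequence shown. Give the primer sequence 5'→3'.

The reverse primer's reverse complement CATTACCCAGC matches the template at positions 99–109; the product starts at position 32.
The forward primer is identical to the top strand over positions 32–39: AGAGGCGG.

5'-AGAGGCGG-3'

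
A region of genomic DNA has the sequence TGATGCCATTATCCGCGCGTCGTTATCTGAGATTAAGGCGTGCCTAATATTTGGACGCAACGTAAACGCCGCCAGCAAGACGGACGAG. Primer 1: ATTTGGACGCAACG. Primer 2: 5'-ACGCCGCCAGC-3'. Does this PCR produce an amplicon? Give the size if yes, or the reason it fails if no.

Primer 1 (ATTTGGACGCAACG) matches the top strand at positions 49–62 (3' end points downstream).
Primer 2 (ACGCCGCCAGC) also matches the top strand directly, at positions 66–76 — its reverse complement GCTGGCGGCGT is not present.
Both primers anneal to the bottom strand with 3' ends pointing the same way, so neither can prime synthesis back toward the other.

No product — both primers anneal to the same strand and extend in the same direction.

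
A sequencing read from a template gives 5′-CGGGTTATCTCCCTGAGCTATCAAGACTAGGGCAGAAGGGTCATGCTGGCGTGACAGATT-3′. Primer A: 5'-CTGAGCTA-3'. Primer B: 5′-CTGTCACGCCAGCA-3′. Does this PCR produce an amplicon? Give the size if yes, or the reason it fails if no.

Yes — a 45 bp product.

Primer A (CTGAGCTA) matches the top strand at positions 13–20; it acts as a forward primer.
Primer B's reverse complement is TGCTGGCGTGACAG, matching the top strand at positions 44–57; it acts as a reverse primer.
The 3' ends face each other across positions 13–57, giving a 45 bp product.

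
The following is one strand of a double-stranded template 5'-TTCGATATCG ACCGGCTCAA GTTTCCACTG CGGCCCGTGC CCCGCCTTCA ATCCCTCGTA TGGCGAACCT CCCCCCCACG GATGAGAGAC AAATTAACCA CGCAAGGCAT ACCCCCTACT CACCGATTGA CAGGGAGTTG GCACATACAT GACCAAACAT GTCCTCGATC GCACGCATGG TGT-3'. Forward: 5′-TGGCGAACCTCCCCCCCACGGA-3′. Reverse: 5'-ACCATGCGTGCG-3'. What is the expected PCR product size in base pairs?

121 bp

The forward primer matches the template at positions 61–82.
Taking the reverse complement of ACCATGCGTGCG gives CGCACGCATGGT, found at positions 170–181 on the template; the primer anneals here to the top strand with its 3' end pointing upstream.
The product runs from position 61 to position 181, so its length is 181 − 61 + 1 = 121 bp.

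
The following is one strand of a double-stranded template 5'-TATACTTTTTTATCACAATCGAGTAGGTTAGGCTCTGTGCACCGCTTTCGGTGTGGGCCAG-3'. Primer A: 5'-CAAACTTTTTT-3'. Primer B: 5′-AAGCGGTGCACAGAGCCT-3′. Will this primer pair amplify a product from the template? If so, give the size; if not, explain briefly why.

Primer A (CAAACTTTTTT) does not match the top strand, and its reverse complement AAAAAAGTTTG does not match either.
With no annealing site for primer A, no amplification occurs.

No product — primer A has no binding site in the template.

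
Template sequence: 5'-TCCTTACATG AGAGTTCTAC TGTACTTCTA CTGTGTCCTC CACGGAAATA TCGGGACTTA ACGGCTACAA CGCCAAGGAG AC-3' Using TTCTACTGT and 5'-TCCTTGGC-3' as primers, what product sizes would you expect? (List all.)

65 bp, 54 bp

The forward primer TTCTACTGT matches the top strand at positions 15–23, 26–34.
The reverse primer's reverse complement is GCCAAGGA, matching at positions 72–79.
Each forward site pairs with the reverse site to give a product ending at position 79: sizes 65, 54 bp.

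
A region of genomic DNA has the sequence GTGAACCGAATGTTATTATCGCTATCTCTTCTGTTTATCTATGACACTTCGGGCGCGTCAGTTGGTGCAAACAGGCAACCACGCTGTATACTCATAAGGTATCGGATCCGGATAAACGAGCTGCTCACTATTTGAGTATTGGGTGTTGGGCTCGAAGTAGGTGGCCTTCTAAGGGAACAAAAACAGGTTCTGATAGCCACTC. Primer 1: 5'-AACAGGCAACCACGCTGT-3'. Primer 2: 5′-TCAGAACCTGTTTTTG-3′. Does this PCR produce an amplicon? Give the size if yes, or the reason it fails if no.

Primer 1 (AACAGGCAACCACGCTGT) matches the top strand at positions 70–87; it acts as a forward primer.
Primer 2's reverse complement is CAAAAACAGGTTCTGA, matching the top strand at positions 178–193; it acts as a reverse primer.
The 3' ends face each other across positions 70–193, giving a 124 bp product.

Yes — a 124 bp product.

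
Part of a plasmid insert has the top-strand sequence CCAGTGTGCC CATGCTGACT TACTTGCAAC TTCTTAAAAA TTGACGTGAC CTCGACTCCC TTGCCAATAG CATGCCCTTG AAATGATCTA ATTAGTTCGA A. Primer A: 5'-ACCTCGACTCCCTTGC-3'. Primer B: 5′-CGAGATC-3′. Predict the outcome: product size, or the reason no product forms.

No product — primer B has no binding site in the template.

Primer B (CGAGATC) does not match the top strand, and its reverse complement GATCTCG does not match either.
With no annealing site for primer B, no amplification occurs.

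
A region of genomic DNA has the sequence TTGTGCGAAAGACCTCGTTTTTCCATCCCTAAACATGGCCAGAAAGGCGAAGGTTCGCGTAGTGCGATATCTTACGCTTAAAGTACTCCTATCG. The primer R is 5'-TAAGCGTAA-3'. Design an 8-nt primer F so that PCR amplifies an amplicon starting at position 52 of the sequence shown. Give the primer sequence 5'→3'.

5'-GGTTCGCG-3'

The reverse primer's reverse complement TTACGCTTA matches the template at positions 72–80; the product starts at position 52.
The forward primer is identical to the top strand over positions 52–59: GGTTCGCG.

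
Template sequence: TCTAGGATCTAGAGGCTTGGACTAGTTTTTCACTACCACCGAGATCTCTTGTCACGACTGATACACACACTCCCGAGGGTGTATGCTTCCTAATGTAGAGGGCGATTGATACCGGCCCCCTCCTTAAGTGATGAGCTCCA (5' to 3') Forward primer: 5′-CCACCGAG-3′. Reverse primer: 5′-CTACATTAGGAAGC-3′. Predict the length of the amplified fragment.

Scanning the template, CCACCGAG occurs at positions 36–43; this primer anneals to the bottom strand there with its 3' end pointing downstream.
Reverse complement of the reverse primer: GCTTCCTAATGTAG. This occurs on the top strand at positions 85–98.
The product runs from position 36 to position 98, so its length is 98 − 36 + 1 = 63 bp.

63 bp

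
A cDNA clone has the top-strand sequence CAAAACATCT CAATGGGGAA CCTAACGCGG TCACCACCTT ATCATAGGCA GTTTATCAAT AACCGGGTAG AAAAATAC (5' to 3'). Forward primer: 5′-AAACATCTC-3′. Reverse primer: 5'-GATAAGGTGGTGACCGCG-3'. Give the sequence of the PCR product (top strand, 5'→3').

5'-AAACATCTCAATGGGGAACCTAACGCGGTCACCACCTTATC-3'

Forward primer AAACATCTC is found on the top strand at positions 3–11.
Reverse complement of the reverse primer: CGCGGTCACCACCTTATC. This occurs on the top strand at positions 26–43.
The product is the template from position 3 through 43 (41 bp).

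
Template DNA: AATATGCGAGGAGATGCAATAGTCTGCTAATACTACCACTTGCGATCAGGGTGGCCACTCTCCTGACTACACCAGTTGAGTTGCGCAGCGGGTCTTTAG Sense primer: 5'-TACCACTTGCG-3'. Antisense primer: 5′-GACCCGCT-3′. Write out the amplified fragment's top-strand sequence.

5'-TACCACTTGCGATCAGGGTGGCCACTCTCCTGACTACACCAGTTGAGTTGCGCAGCGGGTC-3'

Scanning the template, TACCACTTGCG occurs at positions 34–44; this primer anneals to the bottom strand there with its 3' end pointing downstream.
Reverse complement of the reverse primer: AGCGGGTC. This occurs on the top strand at positions 87–94.
The product is the template from position 34 through 94 (61 bp).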